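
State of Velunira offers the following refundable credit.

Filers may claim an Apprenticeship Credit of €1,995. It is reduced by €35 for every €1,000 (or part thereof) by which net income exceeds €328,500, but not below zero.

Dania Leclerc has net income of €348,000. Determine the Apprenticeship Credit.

€1,295

Apprenticeship Credit: income exceeds €328,500 by €19,500, which is 20 full-or-partial €1,000 increments; reduction = 20 × €35 = €700, leaving €1,295.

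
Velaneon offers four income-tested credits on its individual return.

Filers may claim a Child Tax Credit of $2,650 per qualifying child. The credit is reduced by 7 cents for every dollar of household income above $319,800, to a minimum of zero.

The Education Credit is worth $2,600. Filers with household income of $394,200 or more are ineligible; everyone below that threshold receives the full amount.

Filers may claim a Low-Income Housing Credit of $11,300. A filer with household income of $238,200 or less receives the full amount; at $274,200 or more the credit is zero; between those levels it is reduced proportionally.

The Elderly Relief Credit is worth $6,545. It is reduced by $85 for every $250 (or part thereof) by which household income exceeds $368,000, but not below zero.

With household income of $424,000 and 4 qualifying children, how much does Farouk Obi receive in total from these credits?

$3,306

Child Tax Credit: base = 4 × $2,650 = $10,600. 7% of the $104,200 excess over $319,800 is $7,294; credit = $10,600 − $7,294 = $3,306.
Education Credit: $424,000 meets or exceeds the $394,200 cutoff, so the credit is $0.
Low-Income Housing Credit: $424,000 is at or above $274,200, so the credit is $0.
Elderly Relief Credit: income exceeds $368,000 by $56,000 → 224 increments × $85 = $19,040 ≥ base, so the credit is $0.
Total: $3,306 + $0 + $0 + $0 = $3,306.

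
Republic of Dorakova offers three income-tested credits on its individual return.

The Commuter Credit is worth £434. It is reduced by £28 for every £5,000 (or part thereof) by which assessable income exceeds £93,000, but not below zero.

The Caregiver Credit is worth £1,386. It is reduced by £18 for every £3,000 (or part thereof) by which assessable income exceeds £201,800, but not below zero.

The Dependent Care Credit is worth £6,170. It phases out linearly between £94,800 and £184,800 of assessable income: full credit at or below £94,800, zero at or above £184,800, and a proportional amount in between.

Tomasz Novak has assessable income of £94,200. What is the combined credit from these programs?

Commuter Credit: income exceeds £93,000 by £1,200, which is 1 full-or-partial £5,000 increment; reduction = 1 × £28 = £28, leaving £406.
Caregiver Credit: £94,200 is at or below the £201,800 threshold, so the full £1,386 applies.
Dependent Care Credit: £94,200 is at or below the £94,800 threshold, so the full £6,170 applies.
Total: £406 + £1,386 + £6,170 = £7,962.

£7,962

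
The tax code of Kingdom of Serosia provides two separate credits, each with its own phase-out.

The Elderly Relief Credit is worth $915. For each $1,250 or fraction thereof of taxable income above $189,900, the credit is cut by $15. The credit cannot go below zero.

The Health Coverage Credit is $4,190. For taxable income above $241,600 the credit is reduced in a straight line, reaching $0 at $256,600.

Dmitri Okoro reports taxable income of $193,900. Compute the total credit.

$5,045

Elderly Relief Credit: income exceeds $189,900 by $4,000, which is 4 full-or-partial $1,250 increments; reduction = 4 × $15 = $60, leaving $855.
Health Coverage Credit: $193,900 is at or below the $241,600 threshold, so the full $4,190 applies.
Total: $855 + $4,190 = $5,045.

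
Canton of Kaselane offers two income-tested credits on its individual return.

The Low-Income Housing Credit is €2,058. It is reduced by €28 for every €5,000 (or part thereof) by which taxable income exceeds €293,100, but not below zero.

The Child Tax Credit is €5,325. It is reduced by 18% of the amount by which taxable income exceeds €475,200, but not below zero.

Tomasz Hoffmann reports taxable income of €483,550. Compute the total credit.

Low-Income Housing Credit: income exceeds €293,100 by €190,450, which is 39 full-or-partial €5,000 increments; reduction = 39 × €28 = €1,092, leaving €966.
Child Tax Credit: 18% of the €8,350 excess over €475,200 is €1,503; credit = €5,325 − €1,503 = €3,822.
Total: €966 + €3,822 = €4,788.

€4,788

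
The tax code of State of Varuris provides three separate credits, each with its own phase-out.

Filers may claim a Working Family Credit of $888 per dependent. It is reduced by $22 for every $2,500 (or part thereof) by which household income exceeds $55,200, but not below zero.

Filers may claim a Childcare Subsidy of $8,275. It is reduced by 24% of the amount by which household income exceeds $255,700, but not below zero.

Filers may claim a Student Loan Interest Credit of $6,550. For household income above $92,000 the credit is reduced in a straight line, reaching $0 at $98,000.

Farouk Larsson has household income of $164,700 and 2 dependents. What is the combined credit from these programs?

$9,083

Working Family Credit: base = 2 × $888 = $1,776. income exceeds $55,200 by $109,500, which is 44 full-or-partial $2,500 increments; reduction = 44 × $22 = $968, leaving $808.
Childcare Subsidy: $164,700 is at or below the $255,700 threshold, so the full $8,275 applies.
Student Loan Interest Credit: $164,700 is at or above $98,000, so the credit is $0.
Total: $808 + $8,275 + $0 = $9,083.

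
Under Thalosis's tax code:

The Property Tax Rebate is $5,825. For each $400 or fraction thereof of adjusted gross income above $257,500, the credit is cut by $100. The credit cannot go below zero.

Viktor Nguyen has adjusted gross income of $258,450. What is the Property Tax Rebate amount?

Property Tax Rebate: income exceeds $257,500 by $950, which is 3 full-or-partial $400 increments; reduction = 3 × $100 = $300, leaving $5,525.

$5,525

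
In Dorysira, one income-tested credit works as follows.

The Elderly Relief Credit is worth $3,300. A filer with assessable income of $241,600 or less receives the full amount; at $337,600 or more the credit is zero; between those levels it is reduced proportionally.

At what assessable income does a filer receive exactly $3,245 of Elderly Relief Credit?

$243,200

$3,245 is 3,245/3,300 of the full $3,300, so 55/3,300 of the $96,000 range has been used: income = $241,600 + $96,000 × 55/3,300 = $243,200.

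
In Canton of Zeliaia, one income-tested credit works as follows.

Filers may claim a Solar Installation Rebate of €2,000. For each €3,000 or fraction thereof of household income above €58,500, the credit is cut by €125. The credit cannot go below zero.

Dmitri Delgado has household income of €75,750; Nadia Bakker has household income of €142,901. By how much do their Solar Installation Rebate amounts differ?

€1,250

Dmitri (€75,750): Solar Installation Rebate: income exceeds €58,500 by €17,250, which is 6 full-or-partial €3,000 increments; reduction = 6 × €125 = €750, leaving €1,250.
Nadia (€142,901): Solar Installation Rebate: income exceeds €58,500 by €84,401 → 29 increments × €125 = €3,625 ≥ base, so the credit is €0.
Difference: |€1,250 − €0| = €1,250.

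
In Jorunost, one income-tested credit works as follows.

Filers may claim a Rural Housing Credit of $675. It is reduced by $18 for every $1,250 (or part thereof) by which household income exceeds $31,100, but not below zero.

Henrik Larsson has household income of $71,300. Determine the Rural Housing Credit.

$81

Rural Housing Credit: income exceeds $31,100 by $40,200, which is 33 full-or-partial $1,250 increments; reduction = 33 × $18 = $594, leaving $81.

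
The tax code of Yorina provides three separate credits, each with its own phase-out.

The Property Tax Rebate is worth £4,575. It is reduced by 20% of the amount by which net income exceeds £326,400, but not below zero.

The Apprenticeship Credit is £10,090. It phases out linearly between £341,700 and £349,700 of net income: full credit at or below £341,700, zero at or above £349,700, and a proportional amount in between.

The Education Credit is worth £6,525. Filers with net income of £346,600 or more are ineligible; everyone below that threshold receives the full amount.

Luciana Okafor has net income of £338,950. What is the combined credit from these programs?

£18,680

Property Tax Rebate: 20% of the £12,550 excess over £326,400 is £2,510; credit = £4,575 − £2,510 = £2,065.
Apprenticeship Credit: £338,950 is at or below the £341,700 threshold, so the full £10,090 applies.
Education Credit: £338,950 is below the £346,600 cutoff, so the full £6,525 applies.
Total: £2,065 + £10,090 + £6,525 = £18,680.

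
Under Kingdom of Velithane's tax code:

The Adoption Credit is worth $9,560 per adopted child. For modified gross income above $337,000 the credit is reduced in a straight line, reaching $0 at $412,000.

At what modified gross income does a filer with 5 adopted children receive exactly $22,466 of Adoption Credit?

$376,750

Full credit = 5 × $9,560 = $47,800.
$22,466 is 22,466/47,800 of the full $47,800, so 25,334/47,800 of the $75,000 range has been used: income = $337,000 + $75,000 × 25,334/47,800 = $376,750.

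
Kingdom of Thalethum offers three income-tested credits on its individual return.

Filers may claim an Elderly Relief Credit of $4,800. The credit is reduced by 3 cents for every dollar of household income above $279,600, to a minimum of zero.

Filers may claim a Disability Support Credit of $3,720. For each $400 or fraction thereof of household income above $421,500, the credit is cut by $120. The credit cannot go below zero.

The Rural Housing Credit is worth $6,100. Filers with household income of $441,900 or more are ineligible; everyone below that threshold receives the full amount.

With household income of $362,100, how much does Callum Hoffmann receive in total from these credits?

$12,145

Elderly Relief Credit: 3% of the $82,500 excess over $279,600 is $2,475; credit = $4,800 − $2,475 = $2,325.
Disability Support Credit: $362,100 is at or below the $421,500 threshold, so the full $3,720 applies.
Rural Housing Credit: $362,100 is below the $441,900 cutoff, so the full $6,100 applies.
Total: $2,325 + $3,720 + $6,100 = $12,145.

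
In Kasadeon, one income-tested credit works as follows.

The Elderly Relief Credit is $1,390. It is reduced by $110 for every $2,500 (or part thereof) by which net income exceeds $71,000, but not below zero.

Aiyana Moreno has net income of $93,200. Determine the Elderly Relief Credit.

Elderly Relief Credit: income exceeds $71,000 by $22,200, which is 9 full-or-partial $2,500 increments; reduction = 9 × $110 = $990, leaving $400.

$400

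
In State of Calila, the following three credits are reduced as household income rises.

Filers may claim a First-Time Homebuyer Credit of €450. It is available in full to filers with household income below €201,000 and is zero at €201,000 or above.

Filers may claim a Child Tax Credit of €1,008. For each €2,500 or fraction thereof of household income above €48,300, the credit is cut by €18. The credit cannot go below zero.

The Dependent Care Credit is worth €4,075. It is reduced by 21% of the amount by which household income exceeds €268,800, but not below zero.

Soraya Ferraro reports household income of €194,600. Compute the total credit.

€4,525

First-Time Homebuyer Credit: €194,600 is below the €201,000 cutoff, so the full €450 applies.
Child Tax Credit: income exceeds €48,300 by €146,300 → 59 increments × €18 = €1,062 ≥ base, so the credit is €0.
Dependent Care Credit: €194,600 is at or below the €268,800 threshold, so the full €4,075 applies.
Total: €450 + €0 + €4,075 = €4,525.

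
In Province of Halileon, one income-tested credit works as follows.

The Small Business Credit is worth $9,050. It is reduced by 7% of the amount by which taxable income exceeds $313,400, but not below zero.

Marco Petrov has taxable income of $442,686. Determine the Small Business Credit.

$0

Small Business Credit: 7% of the $129,286 excess over $313,400 is $9,050.02 ≥ base, so the credit is $0.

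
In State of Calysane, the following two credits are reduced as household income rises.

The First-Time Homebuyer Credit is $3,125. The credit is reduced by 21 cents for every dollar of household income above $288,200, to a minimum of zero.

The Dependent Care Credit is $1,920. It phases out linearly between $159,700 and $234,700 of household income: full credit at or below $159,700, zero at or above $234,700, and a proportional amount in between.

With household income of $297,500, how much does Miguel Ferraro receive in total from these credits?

First-Time Homebuyer Credit: 21% of the $9,300 excess over $288,200 is $1,953; credit = $3,125 − $1,953 = $1,172.
Dependent Care Credit: $297,500 is at or above $234,700, so the credit is $0.
Total: $1,172 + $0 = $1,172.

$1,172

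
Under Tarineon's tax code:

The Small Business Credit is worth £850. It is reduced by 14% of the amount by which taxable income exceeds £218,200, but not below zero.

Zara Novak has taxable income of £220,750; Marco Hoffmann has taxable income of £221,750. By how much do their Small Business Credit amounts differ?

Zara (£220,750): Small Business Credit: 14% of the £2,550 excess over £218,200 is £357; credit = £850 − £357 = £493.
Marco (£221,750): Small Business Credit: 14% of the £3,550 excess over £218,200 is £497; credit = £850 − £497 = £353.
Difference: |£493 − £353| = £140.

£140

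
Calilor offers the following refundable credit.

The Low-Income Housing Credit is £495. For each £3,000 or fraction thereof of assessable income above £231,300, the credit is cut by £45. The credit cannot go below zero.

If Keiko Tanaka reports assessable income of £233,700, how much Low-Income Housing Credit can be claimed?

£450

Low-Income Housing Credit: income exceeds £231,300 by £2,400, which is 1 full-or-partial £3,000 increment; reduction = 1 × £45 = £45, leaving £450.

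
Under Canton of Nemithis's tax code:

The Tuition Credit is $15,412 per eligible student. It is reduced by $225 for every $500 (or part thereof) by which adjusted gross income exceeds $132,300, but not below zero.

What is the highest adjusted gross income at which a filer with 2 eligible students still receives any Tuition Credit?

$200,300

Full credit = 2 × $15,412 = $30,824.
After 136 increments the reduction is 136 × $225 = $30,600, leaving $224; one more increment wipes it out. Increment 136 ends at excess 136 × $500 = $68,000, so the highest qualifying income is $132,300 + $68,000 = $200,300.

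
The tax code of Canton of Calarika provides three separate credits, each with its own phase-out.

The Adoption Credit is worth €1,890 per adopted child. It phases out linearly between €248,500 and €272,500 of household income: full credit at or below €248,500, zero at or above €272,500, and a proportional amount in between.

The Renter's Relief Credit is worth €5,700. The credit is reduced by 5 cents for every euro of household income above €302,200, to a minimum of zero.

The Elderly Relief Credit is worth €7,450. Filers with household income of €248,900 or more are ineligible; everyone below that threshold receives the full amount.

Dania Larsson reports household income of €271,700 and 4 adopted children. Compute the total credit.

Adoption Credit: base = 4 × €1,890 = €7,560. €271,700 is €23,200 into a €24,000 phase-out range, leaving 800/24,000 of the credit: €7,560 × 800/24,000 = €252.
Renter's Relief Credit: €271,700 is at or below the €302,200 threshold, so the full €5,700 applies.
Elderly Relief Credit: €271,700 meets or exceeds the €248,900 cutoff, so the credit is €0.
Total: €252 + €5,700 + €0 = €5,952.

€5,952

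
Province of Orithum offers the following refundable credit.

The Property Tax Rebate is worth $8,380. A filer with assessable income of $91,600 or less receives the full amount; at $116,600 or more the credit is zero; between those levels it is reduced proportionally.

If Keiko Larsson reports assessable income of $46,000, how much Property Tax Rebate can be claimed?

$8,380

Property Tax Rebate: $46,000 is at or below the $91,600 threshold, so the full $8,380 applies.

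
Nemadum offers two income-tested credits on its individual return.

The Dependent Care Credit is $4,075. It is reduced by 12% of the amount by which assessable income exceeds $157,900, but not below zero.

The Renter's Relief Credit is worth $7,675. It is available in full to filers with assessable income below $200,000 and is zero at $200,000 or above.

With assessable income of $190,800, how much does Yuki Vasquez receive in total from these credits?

$7,802

Dependent Care Credit: 12% of the $32,900 excess over $157,900 is $3,948; credit = $4,075 − $3,948 = $127.
Renter's Relief Credit: $190,800 is below the $200,000 cutoff, so the full $7,675 applies.
Total: $127 + $7,675 = $7,802.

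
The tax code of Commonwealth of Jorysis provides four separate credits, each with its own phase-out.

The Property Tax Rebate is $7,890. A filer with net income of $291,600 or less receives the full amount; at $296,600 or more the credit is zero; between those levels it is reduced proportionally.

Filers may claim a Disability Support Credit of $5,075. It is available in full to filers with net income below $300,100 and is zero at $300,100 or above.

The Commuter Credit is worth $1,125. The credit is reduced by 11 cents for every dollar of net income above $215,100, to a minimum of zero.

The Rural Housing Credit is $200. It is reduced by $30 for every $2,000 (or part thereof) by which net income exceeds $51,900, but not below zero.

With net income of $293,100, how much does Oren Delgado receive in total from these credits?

$10,598

Property Tax Rebate: $293,100 is $1,500 into a $5,000 phase-out range, leaving 3,500/5,000 of the credit: $7,890 × 3,500/5,000 = $5,523.
Disability Support Credit: $293,100 is below the $300,100 cutoff, so the full $5,075 applies.
Commuter Credit: 11% of the $78,000 excess over $215,100 is $8,580 ≥ base, so the credit is $0.
Rural Housing Credit: income exceeds $51,900 by $241,200 → 121 increments × $30 = $3,630 ≥ base, so the credit is $0.
Total: $5,523 + $5,075 + $0 + $0 = $10,598.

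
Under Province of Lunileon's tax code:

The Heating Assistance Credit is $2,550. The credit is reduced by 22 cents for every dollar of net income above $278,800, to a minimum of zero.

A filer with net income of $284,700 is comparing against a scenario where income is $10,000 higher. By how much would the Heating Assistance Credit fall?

At $284,700 — 22% of the $5,900 excess over $278,800 is $1,298; credit = $2,550 − $1,298 = $1,252.
At $294,700 — 22% of the $15,900 excess over $278,800 is $3,498 ≥ base, so the credit is $0.
Lost: $1,252 − $0 = $1,252.

$1,252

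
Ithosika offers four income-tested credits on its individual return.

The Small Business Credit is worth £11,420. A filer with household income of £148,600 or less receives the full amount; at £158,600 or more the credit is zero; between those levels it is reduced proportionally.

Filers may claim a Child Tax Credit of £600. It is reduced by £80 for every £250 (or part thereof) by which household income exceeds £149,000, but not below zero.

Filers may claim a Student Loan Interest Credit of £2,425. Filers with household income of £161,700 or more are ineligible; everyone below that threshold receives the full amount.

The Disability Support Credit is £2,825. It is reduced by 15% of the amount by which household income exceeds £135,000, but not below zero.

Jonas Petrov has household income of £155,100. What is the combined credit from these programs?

Small Business Credit: £155,100 is £6,500 into a £10,000 phase-out range, leaving 3,500/10,000 of the credit: £11,420 × 3,500/10,000 = £3,997.
Child Tax Credit: income exceeds £149,000 by £6,100 → 25 increments × £80 = £2,000 ≥ base, so the credit is £0.
Student Loan Interest Credit: £155,100 is below the £161,700 cutoff, so the full £2,425 applies.
Disability Support Credit: 15% of the £20,100 excess over £135,000 is £3,015 ≥ base, so the credit is £0.
Total: £3,997 + £0 + £2,425 + £0 = £6,422.

£6,422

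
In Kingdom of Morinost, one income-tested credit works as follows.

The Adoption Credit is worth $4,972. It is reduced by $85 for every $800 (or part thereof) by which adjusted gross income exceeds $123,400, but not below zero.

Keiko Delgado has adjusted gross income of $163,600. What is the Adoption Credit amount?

Adoption Credit: income exceeds $123,400 by $40,200, which is 51 full-or-partial $800 increments; reduction = 51 × $85 = $4,335, leaving $637.

$637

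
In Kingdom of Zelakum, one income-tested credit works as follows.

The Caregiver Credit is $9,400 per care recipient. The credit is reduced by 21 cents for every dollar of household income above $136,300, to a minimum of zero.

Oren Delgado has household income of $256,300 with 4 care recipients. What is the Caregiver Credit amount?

Caregiver Credit: base = 4 × $9,400 = $37,600. 21% of the $120,000 excess over $136,300 is $25,200; credit = $37,600 − $25,200 = $12,400.

$12,400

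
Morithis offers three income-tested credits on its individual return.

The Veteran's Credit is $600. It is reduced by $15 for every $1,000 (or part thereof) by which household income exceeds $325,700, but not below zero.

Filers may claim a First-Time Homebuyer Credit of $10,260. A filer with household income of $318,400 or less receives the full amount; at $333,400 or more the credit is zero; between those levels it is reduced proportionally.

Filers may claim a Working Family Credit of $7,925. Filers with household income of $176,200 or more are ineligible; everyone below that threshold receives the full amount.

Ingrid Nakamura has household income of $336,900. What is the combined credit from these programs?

$420

Veteran's Credit: income exceeds $325,700 by $11,200, which is 12 full-or-partial $1,000 increments; reduction = 12 × $15 = $180, leaving $420.
First-Time Homebuyer Credit: $336,900 is at or above $333,400, so the credit is $0.
Working Family Credit: $336,900 meets or exceeds the $176,200 cutoff, so the credit is $0.
Total: $420 + $0 + $0 = $420.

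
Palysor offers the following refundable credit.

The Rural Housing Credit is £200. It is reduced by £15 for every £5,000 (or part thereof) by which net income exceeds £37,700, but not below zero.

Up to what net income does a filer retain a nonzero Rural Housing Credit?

£102,700

After 13 increments the reduction is 13 × £15 = £195, leaving £5; one more increment wipes it out. Increment 13 ends at excess 13 × £5,000 = £65,000, so the highest qualifying income is £37,700 + £65,000 = £102,700.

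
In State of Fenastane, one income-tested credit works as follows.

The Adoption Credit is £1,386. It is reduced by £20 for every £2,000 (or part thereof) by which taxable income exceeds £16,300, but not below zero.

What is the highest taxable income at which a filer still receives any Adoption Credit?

£154,300

After 69 increments the reduction is 69 × £20 = £1,380, leaving £6; one more increment wipes it out. Increment 69 ends at excess 69 × £2,000 = £138,000, so the highest qualifying income is £16,300 + £138,000 = £154,300.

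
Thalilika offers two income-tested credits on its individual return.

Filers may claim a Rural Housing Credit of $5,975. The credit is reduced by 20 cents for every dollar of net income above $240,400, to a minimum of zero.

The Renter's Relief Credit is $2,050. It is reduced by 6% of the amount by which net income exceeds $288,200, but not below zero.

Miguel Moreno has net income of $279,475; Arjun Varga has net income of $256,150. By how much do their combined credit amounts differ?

$2,825

Miguel ($279,475): Rural Housing Credit: 20% of the $39,075 excess over $240,400 is $7,815 ≥ base, so the credit is $0. Renter's Relief Credit: $279,475 is at or below the $288,200 threshold, so the full $2,050 applies. total $0 + $2,050 = $2,050
Arjun ($256,150): Rural Housing Credit: 20% of the $15,750 excess over $240,400 is $3,150; credit = $5,975 − $3,150 = $2,825. Renter's Relief Credit: $256,150 is at or below the $288,200 threshold, so the full $2,050 applies. total $2,825 + $2,050 = $4,875
Difference: |$2,050 − $4,875| = $2,825.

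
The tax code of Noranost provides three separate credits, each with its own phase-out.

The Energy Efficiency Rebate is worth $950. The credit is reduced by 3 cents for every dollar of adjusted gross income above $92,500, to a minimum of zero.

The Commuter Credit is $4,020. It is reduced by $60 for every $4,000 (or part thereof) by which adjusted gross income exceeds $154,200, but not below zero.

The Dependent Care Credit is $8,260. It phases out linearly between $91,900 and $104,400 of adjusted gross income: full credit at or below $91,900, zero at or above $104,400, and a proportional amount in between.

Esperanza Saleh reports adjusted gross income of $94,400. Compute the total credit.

$11,521

Energy Efficiency Rebate: 3% of the $1,900 excess over $92,500 is $57; credit = $950 − $57 = $893.
Commuter Credit: $94,400 is at or below the $154,200 threshold, so the full $4,020 applies.
Dependent Care Credit: $94,400 is $2,500 into a $12,500 phase-out range, leaving 10,000/12,500 of the credit: $8,260 × 10,000/12,500 = $6,608.
Total: $893 + $4,020 + $6,608 = $11,521.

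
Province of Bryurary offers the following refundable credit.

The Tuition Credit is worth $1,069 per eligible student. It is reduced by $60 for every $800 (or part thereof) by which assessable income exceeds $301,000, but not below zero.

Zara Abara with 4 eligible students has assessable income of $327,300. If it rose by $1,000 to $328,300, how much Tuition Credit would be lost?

$120

At $327,300 — base = 4 × $1,069 = $4,276. income exceeds $301,000 by $26,300, which is 33 full-or-partial $800 increments; reduction = 33 × $60 = $1,980, leaving $2,296.
At $328,300 — base = 4 × $1,069 = $4,276. income exceeds $301,000 by $27,300, which is 35 full-or-partial $800 increments; reduction = 35 × $60 = $2,100, leaving $2,176.
Lost: $2,296 − $2,176 = $120.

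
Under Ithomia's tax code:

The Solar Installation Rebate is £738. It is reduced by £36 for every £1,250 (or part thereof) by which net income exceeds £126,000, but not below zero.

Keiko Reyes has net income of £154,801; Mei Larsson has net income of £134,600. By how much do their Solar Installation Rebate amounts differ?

Keiko (£154,801): Solar Installation Rebate: income exceeds £126,000 by £28,801 → 24 increments × £36 = £864 ≥ base, so the credit is £0.
Mei (£134,600): Solar Installation Rebate: income exceeds £126,000 by £8,600, which is 7 full-or-partial £1,250 increments; reduction = 7 × £36 = £252, leaving £486.
Difference: |£0 − £486| = £486.

£486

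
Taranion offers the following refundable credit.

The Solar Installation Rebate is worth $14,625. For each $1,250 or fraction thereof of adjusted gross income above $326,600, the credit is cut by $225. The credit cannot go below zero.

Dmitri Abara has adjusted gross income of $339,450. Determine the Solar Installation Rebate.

Solar Installation Rebate: income exceeds $326,600 by $12,850, which is 11 full-or-partial $1,250 increments; reduction = 11 × $225 = $2,475, leaving $12,150.

$12,150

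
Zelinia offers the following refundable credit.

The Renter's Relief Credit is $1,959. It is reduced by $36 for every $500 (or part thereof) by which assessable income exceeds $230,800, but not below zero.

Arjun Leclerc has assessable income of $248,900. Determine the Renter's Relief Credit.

Renter's Relief Credit: income exceeds $230,800 by $18,100, which is 37 full-or-partial $500 increments; reduction = 37 × $36 = $1,332, leaving $627.

$627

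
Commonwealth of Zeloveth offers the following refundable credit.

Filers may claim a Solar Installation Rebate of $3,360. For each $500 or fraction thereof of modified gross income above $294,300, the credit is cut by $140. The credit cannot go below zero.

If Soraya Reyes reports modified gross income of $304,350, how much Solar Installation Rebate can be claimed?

Solar Installation Rebate: income exceeds $294,300 by $10,050, which is 21 full-or-partial $500 increments; reduction = 21 × $140 = $2,940, leaving $420.

$420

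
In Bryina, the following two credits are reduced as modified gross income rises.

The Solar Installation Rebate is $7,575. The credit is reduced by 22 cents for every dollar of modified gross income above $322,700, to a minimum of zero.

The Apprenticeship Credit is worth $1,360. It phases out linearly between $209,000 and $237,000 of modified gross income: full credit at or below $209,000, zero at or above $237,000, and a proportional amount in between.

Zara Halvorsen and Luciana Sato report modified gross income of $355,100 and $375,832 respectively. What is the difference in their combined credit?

Zara ($355,100): Solar Installation Rebate: 22% of the $32,400 excess over $322,700 is $7,128; credit = $7,575 − $7,128 = $447. Apprenticeship Credit: $355,100 is at or above $237,000, so the credit is $0. total $447 + $0 = $447
Luciana ($375,832): Solar Installation Rebate: 22% of the $53,132 excess over $322,700 is $11,689.04 ≥ base, so the credit is $0. Apprenticeship Credit: $375,832 is at or above $237,000, so the credit is $0. total $0 + $0 = $0
Difference: |$447 − $0| = $447.

$447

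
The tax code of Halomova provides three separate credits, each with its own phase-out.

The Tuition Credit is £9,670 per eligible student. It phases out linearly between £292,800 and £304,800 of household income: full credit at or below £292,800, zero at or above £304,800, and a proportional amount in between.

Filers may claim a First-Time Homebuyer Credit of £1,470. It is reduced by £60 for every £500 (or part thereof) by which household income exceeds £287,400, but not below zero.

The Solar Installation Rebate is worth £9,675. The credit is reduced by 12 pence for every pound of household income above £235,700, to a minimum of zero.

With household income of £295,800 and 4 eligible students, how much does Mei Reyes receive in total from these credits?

Tuition Credit: base = 4 × £9,670 = £38,680. £295,800 is £3,000 into a £12,000 phase-out range, leaving 9,000/12,000 of the credit: £38,680 × 9,000/12,000 = £29,010.
First-Time Homebuyer Credit: income exceeds £287,400 by £8,400, which is 17 full-or-partial £500 increments; reduction = 17 × £60 = £1,020, leaving £450.
Solar Installation Rebate: 12% of the £60,100 excess over £235,700 is £7,212; credit = £9,675 − £7,212 = £2,463.
Total: £29,010 + £450 + £2,463 = £31,923.

£31,923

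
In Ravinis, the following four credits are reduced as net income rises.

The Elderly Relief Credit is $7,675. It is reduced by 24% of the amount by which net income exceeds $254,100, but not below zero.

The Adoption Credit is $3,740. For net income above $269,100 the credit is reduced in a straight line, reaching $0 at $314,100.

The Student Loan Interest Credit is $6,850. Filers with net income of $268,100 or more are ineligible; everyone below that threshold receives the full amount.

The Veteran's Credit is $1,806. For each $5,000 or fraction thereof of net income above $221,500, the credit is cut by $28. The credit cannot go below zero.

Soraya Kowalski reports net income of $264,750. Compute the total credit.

Elderly Relief Credit: 24% of the $10,650 excess over $254,100 is $2,556; credit = $7,675 − $2,556 = $5,119.
Adoption Credit: $264,750 is at or below the $269,100 threshold, so the full $3,740 applies.
Student Loan Interest Credit: $264,750 is below the $268,100 cutoff, so the full $6,850 applies.
Veteran's Credit: income exceeds $221,500 by $43,250, which is 9 full-or-partial $5,000 increments; reduction = 9 × $28 = $252, leaving $1,554.
Total: $5,119 + $3,740 + $6,850 + $1,554 = $17,263.

$17,263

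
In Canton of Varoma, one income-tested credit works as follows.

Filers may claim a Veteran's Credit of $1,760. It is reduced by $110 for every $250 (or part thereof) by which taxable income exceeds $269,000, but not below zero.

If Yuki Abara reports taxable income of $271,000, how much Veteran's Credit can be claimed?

Veteran's Credit: income exceeds $269,000 by $2,000, which is 8 full-or-partial $250 increments; reduction = 8 × $110 = $880, leaving $880.

$880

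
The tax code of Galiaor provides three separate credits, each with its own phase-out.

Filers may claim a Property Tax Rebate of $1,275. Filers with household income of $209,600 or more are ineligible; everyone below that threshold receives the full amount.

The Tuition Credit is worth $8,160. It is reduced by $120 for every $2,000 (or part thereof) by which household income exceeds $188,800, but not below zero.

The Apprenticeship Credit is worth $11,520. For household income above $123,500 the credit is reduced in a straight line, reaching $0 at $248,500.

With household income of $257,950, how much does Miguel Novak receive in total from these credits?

$3,960

Property Tax Rebate: $257,950 meets or exceeds the $209,600 cutoff, so the credit is $0.
Tuition Credit: income exceeds $188,800 by $69,150, which is 35 full-or-partial $2,000 increments; reduction = 35 × $120 = $4,200, leaving $3,960.
Apprenticeship Credit: $257,950 is at or above $248,500, so the credit is $0.
Total: $0 + $3,960 + $0 = $3,960.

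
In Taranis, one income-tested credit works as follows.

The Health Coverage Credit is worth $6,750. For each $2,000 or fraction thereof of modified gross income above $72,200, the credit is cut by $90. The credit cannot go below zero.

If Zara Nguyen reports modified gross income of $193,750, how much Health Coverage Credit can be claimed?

$1,260

Health Coverage Credit: income exceeds $72,200 by $121,550, which is 61 full-or-partial $2,000 increments; reduction = 61 × $90 = $5,490, leaving $1,260.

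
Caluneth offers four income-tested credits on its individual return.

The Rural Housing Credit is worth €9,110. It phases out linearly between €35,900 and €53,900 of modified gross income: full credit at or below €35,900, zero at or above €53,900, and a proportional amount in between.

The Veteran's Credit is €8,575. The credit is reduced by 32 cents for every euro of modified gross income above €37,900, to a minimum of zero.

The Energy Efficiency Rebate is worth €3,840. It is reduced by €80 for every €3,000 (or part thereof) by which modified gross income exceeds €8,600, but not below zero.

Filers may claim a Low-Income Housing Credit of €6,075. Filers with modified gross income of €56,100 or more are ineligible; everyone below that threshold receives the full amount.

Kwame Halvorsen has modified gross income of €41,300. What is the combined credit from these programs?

€22,899

Rural Housing Credit: €41,300 is €5,400 into a €18,000 phase-out range, leaving 12,600/18,000 of the credit: €9,110 × 12,600/18,000 = €6,377.
Veteran's Credit: 32% of the €3,400 excess over €37,900 is €1,088; credit = €8,575 − €1,088 = €7,487.
Energy Efficiency Rebate: income exceeds €8,600 by €32,700, which is 11 full-or-partial €3,000 increments; reduction = 11 × €80 = €880, leaving €2,960.
Low-Income Housing Credit: €41,300 is below the €56,100 cutoff, so the full €6,075 applies.
Total: €6,377 + €7,487 + €2,960 + €6,075 = €22,899.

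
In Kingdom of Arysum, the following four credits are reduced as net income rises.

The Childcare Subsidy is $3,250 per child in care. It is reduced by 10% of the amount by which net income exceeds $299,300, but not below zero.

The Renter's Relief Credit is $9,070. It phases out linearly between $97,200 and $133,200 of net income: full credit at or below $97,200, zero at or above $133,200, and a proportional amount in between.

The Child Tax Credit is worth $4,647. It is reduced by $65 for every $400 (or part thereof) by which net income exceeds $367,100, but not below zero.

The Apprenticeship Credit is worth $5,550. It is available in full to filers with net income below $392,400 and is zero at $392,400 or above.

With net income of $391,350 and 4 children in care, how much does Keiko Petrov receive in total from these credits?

Childcare Subsidy: base = 4 × $3,250 = $13,000. 10% of the $92,050 excess over $299,300 is $9,205; credit = $13,000 − $9,205 = $3,795.
Renter's Relief Credit: $391,350 is at or above $133,200, so the credit is $0.
Child Tax Credit: income exceeds $367,100 by $24,250, which is 61 full-or-partial $400 increments; reduction = 61 × $65 = $3,965, leaving $682.
Apprenticeship Credit: $391,350 is below the $392,400 cutoff, so the full $5,550 applies.
Total: $3,795 + $0 + $682 + $5,550 = $10,027.

$10,027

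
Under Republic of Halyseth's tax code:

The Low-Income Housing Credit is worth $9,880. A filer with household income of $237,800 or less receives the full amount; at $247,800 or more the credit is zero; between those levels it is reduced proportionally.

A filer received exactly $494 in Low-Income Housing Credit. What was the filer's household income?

$247,300

$494 is 494/9,880 of the full $9,880, so 9,386/9,880 of the $10,000 range has been used: income = $237,800 + $10,000 × 9,386/9,880 = $247,300.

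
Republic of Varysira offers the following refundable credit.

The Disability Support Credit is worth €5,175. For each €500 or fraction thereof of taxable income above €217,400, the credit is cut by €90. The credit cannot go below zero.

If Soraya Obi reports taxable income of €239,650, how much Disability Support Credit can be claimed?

Disability Support Credit: income exceeds €217,400 by €22,250, which is 45 full-or-partial €500 increments; reduction = 45 × €90 = €4,050, leaving €1,125.

€1,125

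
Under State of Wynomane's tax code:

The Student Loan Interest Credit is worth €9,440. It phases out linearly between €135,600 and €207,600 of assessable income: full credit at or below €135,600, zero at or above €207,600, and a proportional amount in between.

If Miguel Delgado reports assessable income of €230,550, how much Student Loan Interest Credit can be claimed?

€0

Student Loan Interest Credit: €230,550 is at or above €207,600, so the credit is €0.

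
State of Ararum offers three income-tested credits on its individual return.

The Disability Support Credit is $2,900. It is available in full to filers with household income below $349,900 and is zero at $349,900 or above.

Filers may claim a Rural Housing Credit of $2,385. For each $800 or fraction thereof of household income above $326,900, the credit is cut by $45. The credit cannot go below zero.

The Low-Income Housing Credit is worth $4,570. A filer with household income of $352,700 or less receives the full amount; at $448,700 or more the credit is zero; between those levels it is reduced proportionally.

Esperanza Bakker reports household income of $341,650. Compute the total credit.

Disability Support Credit: $341,650 is below the $349,900 cutoff, so the full $2,900 applies.
Rural Housing Credit: income exceeds $326,900 by $14,750, which is 19 full-or-partial $800 increments; reduction = 19 × $45 = $855, leaving $1,530.
Low-Income Housing Credit: $341,650 is at or below the $352,700 threshold, so the full $4,570 applies.
Total: $2,900 + $1,530 + $4,570 = $9,000.

$9,000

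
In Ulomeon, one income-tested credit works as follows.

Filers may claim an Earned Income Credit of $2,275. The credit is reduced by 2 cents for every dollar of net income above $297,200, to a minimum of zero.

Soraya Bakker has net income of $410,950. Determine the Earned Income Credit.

Earned Income Credit: 2% of the $113,750 excess over $297,200 is $2,275 ≥ base, so the credit is $0.

$0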